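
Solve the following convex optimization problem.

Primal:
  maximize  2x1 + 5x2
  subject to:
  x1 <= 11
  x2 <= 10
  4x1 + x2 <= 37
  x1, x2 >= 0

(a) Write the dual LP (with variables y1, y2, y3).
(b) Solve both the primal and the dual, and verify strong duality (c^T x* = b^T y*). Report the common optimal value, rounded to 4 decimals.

The standard primal-dual pair for 'max c^T x s.t. A x <= b, x >= 0' is:
  Dual:  min b^T y  s.t.  A^T y >= c,  y >= 0.

So the dual LP is:
  minimize  11y1 + 10y2 + 37y3
  subject to:
    y1 + 4y3 >= 2
    y2 + y3 >= 5
    y1, y2, y3 >= 0

Solving the primal: x* = (6.75, 10).
  primal value c^T x* = 63.5.
Solving the dual: y* = (0, 4.5, 0.5).
  dual value b^T y* = 63.5.
Strong duality: c^T x* = b^T y*. Confirmed.

63.5


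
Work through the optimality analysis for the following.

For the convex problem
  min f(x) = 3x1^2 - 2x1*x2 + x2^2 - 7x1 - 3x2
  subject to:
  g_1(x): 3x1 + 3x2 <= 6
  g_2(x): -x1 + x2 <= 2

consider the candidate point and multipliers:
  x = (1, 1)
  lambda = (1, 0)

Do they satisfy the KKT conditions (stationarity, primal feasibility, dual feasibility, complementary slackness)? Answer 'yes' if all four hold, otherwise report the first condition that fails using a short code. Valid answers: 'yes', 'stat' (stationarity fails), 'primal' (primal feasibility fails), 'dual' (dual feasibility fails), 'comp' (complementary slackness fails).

Gradient of f: grad f(x) = Q x + c = (-3, -3)
Constraint values g_i(x) = a_i^T x - b_i:
  g_1((1, 1)) = 0
  g_2((1, 1)) = -2
Stationarity residual: grad f(x) + sum_i lambda_i a_i = (0, 0)
  -> stationarity OK
Primal feasibility (all g_i <= 0): OK
Dual feasibility (all lambda_i >= 0): OK
Complementary slackness (lambda_i * g_i(x) = 0 for all i): OK

Verdict: yes, KKT holds.

yes


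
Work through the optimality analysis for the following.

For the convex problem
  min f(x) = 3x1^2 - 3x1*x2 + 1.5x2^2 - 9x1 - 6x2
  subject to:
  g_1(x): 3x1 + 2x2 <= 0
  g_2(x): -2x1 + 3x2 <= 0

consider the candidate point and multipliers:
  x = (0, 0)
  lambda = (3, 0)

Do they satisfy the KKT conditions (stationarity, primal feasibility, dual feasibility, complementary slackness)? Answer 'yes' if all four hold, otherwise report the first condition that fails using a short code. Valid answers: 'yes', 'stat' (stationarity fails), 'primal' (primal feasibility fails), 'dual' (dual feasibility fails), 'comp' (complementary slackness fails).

Gradient of f: grad f(x) = Q x + c = (-9, -6)
Constraint values g_i(x) = a_i^T x - b_i:
  g_1((0, 0)) = 0
  g_2((0, 0)) = 0
Stationarity residual: grad f(x) + sum_i lambda_i a_i = (0, 0)
  -> stationarity OK
Primal feasibility (all g_i <= 0): OK
Dual feasibility (all lambda_i >= 0): OK
Complementary slackness (lambda_i * g_i(x) = 0 for all i): OK

Verdict: yes, KKT holds.

yes


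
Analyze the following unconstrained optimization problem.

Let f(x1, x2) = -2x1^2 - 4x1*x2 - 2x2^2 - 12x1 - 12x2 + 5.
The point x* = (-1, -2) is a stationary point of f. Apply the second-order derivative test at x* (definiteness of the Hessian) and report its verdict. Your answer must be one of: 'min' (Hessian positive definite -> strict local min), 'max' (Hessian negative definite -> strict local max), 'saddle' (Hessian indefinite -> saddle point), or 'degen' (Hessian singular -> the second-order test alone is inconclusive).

Compute the Hessian H = grad^2 f:
  H = [[-4, -4], [-4, -4]]
Verify stationarity: grad f(x*) = H x* + g = (0, 0).
Eigenvalues of H: -8, 0.
H has a zero eigenvalue (singular; negative semidefinite but not definite), so H is neither positive definite, negative definite, nor indefinite. The second-order test alone is inconclusive -> degen.
(Indeed, f is constant along the null direction of H through x*, so x* is not a strict local extremum.)

degen


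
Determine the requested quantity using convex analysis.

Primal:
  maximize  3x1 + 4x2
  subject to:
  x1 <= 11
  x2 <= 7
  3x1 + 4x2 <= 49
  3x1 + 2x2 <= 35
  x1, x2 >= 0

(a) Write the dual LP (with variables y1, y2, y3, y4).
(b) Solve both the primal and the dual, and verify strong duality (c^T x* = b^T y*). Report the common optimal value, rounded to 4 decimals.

The standard primal-dual pair for 'max c^T x s.t. A x <= b, x >= 0' is:
  Dual:  min b^T y  s.t.  A^T y >= c,  y >= 0.

So the dual LP is:
  minimize  11y1 + 7y2 + 49y3 + 35y4
  subject to:
    y1 + 3y3 + 3y4 >= 3
    y2 + 4y3 + 2y4 >= 4
    y1, y2, y3, y4 >= 0

Solving the primal: x* = (7, 7).
  primal value c^T x* = 49.
Solving the dual: y* = (0, 2, 0, 1).
  dual value b^T y* = 49.
Strong duality: c^T x* = b^T y*. Confirmed.

49


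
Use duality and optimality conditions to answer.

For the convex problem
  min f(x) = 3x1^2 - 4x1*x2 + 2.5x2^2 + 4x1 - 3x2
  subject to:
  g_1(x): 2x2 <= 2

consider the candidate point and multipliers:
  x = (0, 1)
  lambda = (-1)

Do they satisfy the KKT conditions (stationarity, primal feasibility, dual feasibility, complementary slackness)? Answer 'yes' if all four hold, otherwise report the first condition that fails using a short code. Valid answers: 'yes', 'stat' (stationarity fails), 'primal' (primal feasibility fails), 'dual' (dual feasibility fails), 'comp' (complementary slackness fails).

Gradient of f: grad f(x) = Q x + c = (0, 2)
Constraint values g_i(x) = a_i^T x - b_i:
  g_1((0, 1)) = 0
Stationarity residual: grad f(x) + sum_i lambda_i a_i = (0, 0)
  -> stationarity OK
Primal feasibility (all g_i <= 0): OK
Dual feasibility (all lambda_i >= 0): FAILS
Complementary slackness (lambda_i * g_i(x) = 0 for all i): OK

Verdict: the first failing condition is dual_feasibility -> dual.

dual


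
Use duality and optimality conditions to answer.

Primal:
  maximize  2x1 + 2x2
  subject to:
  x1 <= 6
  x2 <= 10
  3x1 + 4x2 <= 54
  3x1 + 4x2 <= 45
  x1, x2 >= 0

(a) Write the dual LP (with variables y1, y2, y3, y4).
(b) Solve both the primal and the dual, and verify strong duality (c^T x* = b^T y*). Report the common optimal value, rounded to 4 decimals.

The standard primal-dual pair for 'max c^T x s.t. A x <= b, x >= 0' is:
  Dual:  min b^T y  s.t.  A^T y >= c,  y >= 0.

So the dual LP is:
  minimize  6y1 + 10y2 + 54y3 + 45y4
  subject to:
    y1 + 3y3 + 3y4 >= 2
    y2 + 4y3 + 4y4 >= 2
    y1, y2, y3, y4 >= 0

Solving the primal: x* = (6, 6.75).
  primal value c^T x* = 25.5.
Solving the dual: y* = (0.5, 0, 0, 0.5).
  dual value b^T y* = 25.5.
Strong duality: c^T x* = b^T y*. Confirmed.

25.5


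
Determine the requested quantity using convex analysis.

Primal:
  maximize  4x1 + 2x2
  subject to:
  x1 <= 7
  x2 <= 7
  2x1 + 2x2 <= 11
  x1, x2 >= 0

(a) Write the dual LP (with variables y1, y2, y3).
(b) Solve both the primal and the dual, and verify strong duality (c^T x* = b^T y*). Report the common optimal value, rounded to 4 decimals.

The standard primal-dual pair for 'max c^T x s.t. A x <= b, x >= 0' is:
  Dual:  min b^T y  s.t.  A^T y >= c,  y >= 0.

So the dual LP is:
  minimize  7y1 + 7y2 + 11y3
  subject to:
    y1 + 2y3 >= 4
    y2 + 2y3 >= 2
    y1, y2, y3 >= 0

Solving the primal: x* = (5.5, 0).
  primal value c^T x* = 22.
Solving the dual: y* = (0, 0, 2).
  dual value b^T y* = 22.
Strong duality: c^T x* = b^T y*. Confirmed.

22


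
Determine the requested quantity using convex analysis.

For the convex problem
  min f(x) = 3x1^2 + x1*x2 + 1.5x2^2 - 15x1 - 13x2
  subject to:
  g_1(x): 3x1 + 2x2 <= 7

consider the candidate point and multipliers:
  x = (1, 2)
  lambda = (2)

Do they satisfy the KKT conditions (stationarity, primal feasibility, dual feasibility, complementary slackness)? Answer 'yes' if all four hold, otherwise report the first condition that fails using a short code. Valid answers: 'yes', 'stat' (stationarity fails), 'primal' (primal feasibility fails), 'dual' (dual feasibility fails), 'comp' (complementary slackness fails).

Gradient of f: grad f(x) = Q x + c = (-7, -6)
Constraint values g_i(x) = a_i^T x - b_i:
  g_1((1, 2)) = 0
Stationarity residual: grad f(x) + sum_i lambda_i a_i = (-1, -2)
  -> stationarity FAILS
Primal feasibility (all g_i <= 0): OK
Dual feasibility (all lambda_i >= 0): OK
Complementary slackness (lambda_i * g_i(x) = 0 for all i): OK

Verdict: the first failing condition is stationarity -> stat.

stat


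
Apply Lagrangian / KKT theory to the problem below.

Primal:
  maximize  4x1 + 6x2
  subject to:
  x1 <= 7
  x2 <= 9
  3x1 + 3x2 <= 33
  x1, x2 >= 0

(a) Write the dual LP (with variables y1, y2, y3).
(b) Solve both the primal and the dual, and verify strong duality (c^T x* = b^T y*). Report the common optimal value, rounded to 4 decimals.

The standard primal-dual pair for 'max c^T x s.t. A x <= b, x >= 0' is:
  Dual:  min b^T y  s.t.  A^T y >= c,  y >= 0.

So the dual LP is:
  minimize  7y1 + 9y2 + 33y3
  subject to:
    y1 + 3y3 >= 4
    y2 + 3y3 >= 6
    y1, y2, y3 >= 0

Solving the primal: x* = (2, 9).
  primal value c^T x* = 62.
Solving the dual: y* = (0, 2, 1.3333).
  dual value b^T y* = 62.
Strong duality: c^T x* = b^T y*. Confirmed.

62


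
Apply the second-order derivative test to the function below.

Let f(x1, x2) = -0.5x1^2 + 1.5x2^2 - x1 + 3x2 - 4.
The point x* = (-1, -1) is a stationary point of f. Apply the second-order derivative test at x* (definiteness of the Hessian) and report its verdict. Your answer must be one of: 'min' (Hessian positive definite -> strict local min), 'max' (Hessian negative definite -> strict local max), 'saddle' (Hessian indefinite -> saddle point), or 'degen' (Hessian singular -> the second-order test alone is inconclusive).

Compute the Hessian H = grad^2 f:
  H = [[-1, 0], [0, 3]]
Verify stationarity: grad f(x*) = H x* + g = (0, 0).
Eigenvalues of H: -1, 3.
Eigenvalues have mixed signs, so H is indefinite -> x* is a saddle point.

saddle


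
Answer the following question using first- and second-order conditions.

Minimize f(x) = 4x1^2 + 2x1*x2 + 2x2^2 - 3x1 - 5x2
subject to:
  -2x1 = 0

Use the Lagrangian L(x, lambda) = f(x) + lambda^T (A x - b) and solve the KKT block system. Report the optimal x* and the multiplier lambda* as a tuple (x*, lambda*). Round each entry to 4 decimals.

Form the Lagrangian:
  L(x, lambda) = (1/2) x^T Q x + c^T x + lambda^T (A x - b)
Stationarity (grad_x L = 0): Q x + c + A^T lambda = 0.
Primal feasibility: A x = b.

This gives the KKT block system:
  [ Q   A^T ] [ x     ]   [-c ]
  [ A    0  ] [ lambda ] = [ b ]

Solving the linear system:
  x*      = (0, 1.25)
  lambda* = (-0.25)
  f(x*)   = -3.125

x* = (0, 1.25), lambda* = (-0.25)


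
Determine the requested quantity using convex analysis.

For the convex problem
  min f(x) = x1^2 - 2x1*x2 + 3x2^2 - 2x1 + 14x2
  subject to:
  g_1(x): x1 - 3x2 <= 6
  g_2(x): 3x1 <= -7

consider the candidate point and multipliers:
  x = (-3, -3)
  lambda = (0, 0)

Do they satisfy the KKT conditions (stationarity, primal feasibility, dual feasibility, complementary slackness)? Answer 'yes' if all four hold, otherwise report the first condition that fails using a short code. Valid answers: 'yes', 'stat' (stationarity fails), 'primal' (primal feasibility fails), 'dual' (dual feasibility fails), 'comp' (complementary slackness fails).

Gradient of f: grad f(x) = Q x + c = (-2, 2)
Constraint values g_i(x) = a_i^T x - b_i:
  g_1((-3, -3)) = 0
  g_2((-3, -3)) = -2
Stationarity residual: grad f(x) + sum_i lambda_i a_i = (-2, 2)
  -> stationarity FAILS
Primal feasibility (all g_i <= 0): OK
Dual feasibility (all lambda_i >= 0): OK
Complementary slackness (lambda_i * g_i(x) = 0 for all i): OK

Verdict: the first failing condition is stationarity -> stat.

stat


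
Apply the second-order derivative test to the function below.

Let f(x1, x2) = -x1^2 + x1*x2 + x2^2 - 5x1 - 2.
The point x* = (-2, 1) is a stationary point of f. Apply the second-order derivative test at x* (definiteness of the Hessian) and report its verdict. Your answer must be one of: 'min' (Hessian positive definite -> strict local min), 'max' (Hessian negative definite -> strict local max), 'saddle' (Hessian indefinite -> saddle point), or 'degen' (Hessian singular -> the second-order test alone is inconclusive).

Compute the Hessian H = grad^2 f:
  H = [[-2, 1], [1, 2]]
Verify stationarity: grad f(x*) = H x* + g = (0, 0).
Eigenvalues of H: -2.2361, 2.2361.
Eigenvalues have mixed signs, so H is indefinite -> x* is a saddle point.

saddle


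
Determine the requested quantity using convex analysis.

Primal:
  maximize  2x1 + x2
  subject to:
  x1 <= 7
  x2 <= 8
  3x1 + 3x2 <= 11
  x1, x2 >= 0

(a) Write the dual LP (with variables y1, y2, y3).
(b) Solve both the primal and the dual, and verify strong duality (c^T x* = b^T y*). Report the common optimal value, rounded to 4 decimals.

The standard primal-dual pair for 'max c^T x s.t. A x <= b, x >= 0' is:
  Dual:  min b^T y  s.t.  A^T y >= c,  y >= 0.

So the dual LP is:
  minimize  7y1 + 8y2 + 11y3
  subject to:
    y1 + 3y3 >= 2
    y2 + 3y3 >= 1
    y1, y2, y3 >= 0

Solving the primal: x* = (3.6667, 0).
  primal value c^T x* = 7.3333.
Solving the dual: y* = (0, 0, 0.6667).
  dual value b^T y* = 7.3333.
Strong duality: c^T x* = b^T y*. Confirmed.

7.3333


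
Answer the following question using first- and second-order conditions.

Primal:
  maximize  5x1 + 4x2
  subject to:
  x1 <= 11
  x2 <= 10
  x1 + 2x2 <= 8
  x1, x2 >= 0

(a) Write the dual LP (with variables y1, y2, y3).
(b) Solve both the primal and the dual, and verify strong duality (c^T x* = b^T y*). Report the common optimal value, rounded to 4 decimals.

The standard primal-dual pair for 'max c^T x s.t. A x <= b, x >= 0' is:
  Dual:  min b^T y  s.t.  A^T y >= c,  y >= 0.

So the dual LP is:
  minimize  11y1 + 10y2 + 8y3
  subject to:
    y1 + y3 >= 5
    y2 + 2y3 >= 4
    y1, y2, y3 >= 0

Solving the primal: x* = (8, 0).
  primal value c^T x* = 40.
Solving the dual: y* = (0, 0, 5).
  dual value b^T y* = 40.
Strong duality: c^T x* = b^T y*. Confirmed.

40


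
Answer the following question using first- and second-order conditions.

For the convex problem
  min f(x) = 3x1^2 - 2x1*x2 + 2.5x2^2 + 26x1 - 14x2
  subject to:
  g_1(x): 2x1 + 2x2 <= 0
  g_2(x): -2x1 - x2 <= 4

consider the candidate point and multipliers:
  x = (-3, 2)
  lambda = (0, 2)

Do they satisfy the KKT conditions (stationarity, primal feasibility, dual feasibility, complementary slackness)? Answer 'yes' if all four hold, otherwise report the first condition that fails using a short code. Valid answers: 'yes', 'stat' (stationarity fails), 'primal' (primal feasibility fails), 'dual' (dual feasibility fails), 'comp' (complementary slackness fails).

Gradient of f: grad f(x) = Q x + c = (4, 2)
Constraint values g_i(x) = a_i^T x - b_i:
  g_1((-3, 2)) = -2
  g_2((-3, 2)) = 0
Stationarity residual: grad f(x) + sum_i lambda_i a_i = (0, 0)
  -> stationarity OK
Primal feasibility (all g_i <= 0): OK
Dual feasibility (all lambda_i >= 0): OK
Complementary slackness (lambda_i * g_i(x) = 0 for all i): OK

Verdict: yes, KKT holds.

yes


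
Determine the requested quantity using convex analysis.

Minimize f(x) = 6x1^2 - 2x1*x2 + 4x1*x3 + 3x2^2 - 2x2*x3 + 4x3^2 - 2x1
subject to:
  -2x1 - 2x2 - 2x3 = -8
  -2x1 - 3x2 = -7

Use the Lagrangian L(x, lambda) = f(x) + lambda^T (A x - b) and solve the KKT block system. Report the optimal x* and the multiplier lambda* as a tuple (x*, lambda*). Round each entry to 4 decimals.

Form the Lagrangian:
  L(x, lambda) = (1/2) x^T Q x + c^T x + lambda^T (A x - b)
Stationarity (grad_x L = 0): Q x + c + A^T lambda = 0.
Primal feasibility: A x = b.

This gives the KKT block system:
  [ Q   A^T ] [ x     ]   [-c ]
  [ A    0  ] [ lambda ] = [ b ]

Solving the linear system:
  x*      = (0.6818, 1.8788, 1.4394)
  lambda* = (5.2424, -1.1515)
  f(x*)   = 16.2576

x* = (0.6818, 1.8788, 1.4394), lambda* = (5.2424, -1.1515)


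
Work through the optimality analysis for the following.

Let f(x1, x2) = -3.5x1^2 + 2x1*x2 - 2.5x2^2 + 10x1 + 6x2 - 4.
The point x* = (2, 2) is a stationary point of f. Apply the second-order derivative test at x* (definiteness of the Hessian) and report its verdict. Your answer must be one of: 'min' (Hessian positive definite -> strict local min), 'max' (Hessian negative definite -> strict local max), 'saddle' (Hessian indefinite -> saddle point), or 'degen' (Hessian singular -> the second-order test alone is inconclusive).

Compute the Hessian H = grad^2 f:
  H = [[-7, 2], [2, -5]]
Verify stationarity: grad f(x*) = H x* + g = (0, 0).
Eigenvalues of H: -8.2361, -3.7639.
Both eigenvalues < 0, so H is negative definite -> x* is a strict local max.

max


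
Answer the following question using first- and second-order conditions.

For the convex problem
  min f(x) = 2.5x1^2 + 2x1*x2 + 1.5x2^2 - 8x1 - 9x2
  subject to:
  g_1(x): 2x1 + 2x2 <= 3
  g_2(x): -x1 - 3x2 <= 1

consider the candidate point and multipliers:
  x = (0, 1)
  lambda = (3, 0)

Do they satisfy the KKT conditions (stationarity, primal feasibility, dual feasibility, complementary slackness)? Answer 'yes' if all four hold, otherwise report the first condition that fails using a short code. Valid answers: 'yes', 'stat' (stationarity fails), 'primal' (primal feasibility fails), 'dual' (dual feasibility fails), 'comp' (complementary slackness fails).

Gradient of f: grad f(x) = Q x + c = (-6, -6)
Constraint values g_i(x) = a_i^T x - b_i:
  g_1((0, 1)) = -1
  g_2((0, 1)) = -4
Stationarity residual: grad f(x) + sum_i lambda_i a_i = (0, 0)
  -> stationarity OK
Primal feasibility (all g_i <= 0): OK
Dual feasibility (all lambda_i >= 0): OK
Complementary slackness (lambda_i * g_i(x) = 0 for all i): FAILS

Verdict: the first failing condition is complementary_slackness -> comp.

comp


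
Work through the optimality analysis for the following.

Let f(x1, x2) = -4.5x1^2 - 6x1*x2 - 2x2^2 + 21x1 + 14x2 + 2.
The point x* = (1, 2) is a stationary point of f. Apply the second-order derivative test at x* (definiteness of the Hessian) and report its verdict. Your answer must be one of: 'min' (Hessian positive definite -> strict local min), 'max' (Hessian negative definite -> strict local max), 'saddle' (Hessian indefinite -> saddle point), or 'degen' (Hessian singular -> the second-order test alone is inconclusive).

Compute the Hessian H = grad^2 f:
  H = [[-9, -6], [-6, -4]]
Verify stationarity: grad f(x*) = H x* + g = (0, 0).
Eigenvalues of H: -13, 0.
H has a zero eigenvalue (singular; negative semidefinite but not definite), so H is neither positive definite, negative definite, nor indefinite. The second-order test alone is inconclusive -> degen.
(Indeed, f is constant along the null direction of H through x*, so x* is not a strict local extremum.)

degen


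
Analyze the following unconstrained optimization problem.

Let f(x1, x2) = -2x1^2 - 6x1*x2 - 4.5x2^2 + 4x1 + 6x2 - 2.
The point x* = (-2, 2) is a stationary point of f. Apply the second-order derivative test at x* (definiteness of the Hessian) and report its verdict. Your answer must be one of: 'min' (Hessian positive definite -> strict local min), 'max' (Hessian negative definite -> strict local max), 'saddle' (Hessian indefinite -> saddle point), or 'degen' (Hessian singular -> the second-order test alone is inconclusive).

Compute the Hessian H = grad^2 f:
  H = [[-4, -6], [-6, -9]]
Verify stationarity: grad f(x*) = H x* + g = (0, 0).
Eigenvalues of H: -13, 0.
H has a zero eigenvalue (singular; negative semidefinite but not definite), so H is neither positive definite, negative definite, nor indefinite. The second-order test alone is inconclusive -> degen.
(Indeed, f is constant along the null direction of H through x*, so x* is not a strict local extremum.)

degen


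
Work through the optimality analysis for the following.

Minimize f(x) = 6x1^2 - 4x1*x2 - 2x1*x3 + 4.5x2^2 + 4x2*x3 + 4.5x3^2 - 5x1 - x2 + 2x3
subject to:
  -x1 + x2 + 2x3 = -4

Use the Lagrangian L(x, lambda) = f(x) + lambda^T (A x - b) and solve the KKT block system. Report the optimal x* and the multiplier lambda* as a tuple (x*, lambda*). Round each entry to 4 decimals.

Form the Lagrangian:
  L(x, lambda) = (1/2) x^T Q x + c^T x + lambda^T (A x - b)
Stationarity (grad_x L = 0): Q x + c + A^T lambda = 0.
Primal feasibility: A x = b.

This gives the KKT block system:
  [ Q   A^T ] [ x     ]   [-c ]
  [ A    0  ] [ lambda ] = [ b ]

Solving the linear system:
  x*      = (0.8754, 0.5304, -1.8275)
  lambda* = (7.0383)
  f(x*)   = 9.7955

x* = (0.8754, 0.5304, -1.8275), lambda* = (7.0383)


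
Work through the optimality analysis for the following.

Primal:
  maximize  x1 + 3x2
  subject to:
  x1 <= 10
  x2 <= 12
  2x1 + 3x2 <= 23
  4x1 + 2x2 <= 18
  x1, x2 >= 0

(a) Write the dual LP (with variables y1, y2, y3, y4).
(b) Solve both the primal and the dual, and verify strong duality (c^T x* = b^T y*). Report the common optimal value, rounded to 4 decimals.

The standard primal-dual pair for 'max c^T x s.t. A x <= b, x >= 0' is:
  Dual:  min b^T y  s.t.  A^T y >= c,  y >= 0.

So the dual LP is:
  minimize  10y1 + 12y2 + 23y3 + 18y4
  subject to:
    y1 + 2y3 + 4y4 >= 1
    y2 + 3y3 + 2y4 >= 3
    y1, y2, y3, y4 >= 0

Solving the primal: x* = (0, 7.6667).
  primal value c^T x* = 23.
Solving the dual: y* = (0, 0, 1, 0).
  dual value b^T y* = 23.
Strong duality: c^T x* = b^T y*. Confirmed.

23


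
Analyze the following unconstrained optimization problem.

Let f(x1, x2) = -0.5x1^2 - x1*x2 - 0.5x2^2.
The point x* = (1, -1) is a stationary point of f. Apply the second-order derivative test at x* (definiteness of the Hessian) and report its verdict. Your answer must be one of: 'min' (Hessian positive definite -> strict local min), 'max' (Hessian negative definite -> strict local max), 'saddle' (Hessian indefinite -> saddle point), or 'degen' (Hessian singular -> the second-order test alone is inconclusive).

Compute the Hessian H = grad^2 f:
  H = [[-1, -1], [-1, -1]]
Verify stationarity: grad f(x*) = H x* + g = (0, 0).
Eigenvalues of H: -2, 0.
H has a zero eigenvalue (singular; negative semidefinite but not definite), so H is neither positive definite, negative definite, nor indefinite. The second-order test alone is inconclusive -> degen.
(Indeed, f is constant along the null direction of H through x*, so x* is not a strict local extremum.)

degen


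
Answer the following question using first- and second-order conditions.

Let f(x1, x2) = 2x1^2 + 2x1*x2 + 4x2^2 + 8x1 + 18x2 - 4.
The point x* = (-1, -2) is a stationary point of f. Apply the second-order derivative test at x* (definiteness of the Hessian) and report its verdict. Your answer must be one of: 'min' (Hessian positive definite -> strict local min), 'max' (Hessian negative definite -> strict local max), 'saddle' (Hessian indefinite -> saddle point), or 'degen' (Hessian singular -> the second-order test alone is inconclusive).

Compute the Hessian H = grad^2 f:
  H = [[4, 2], [2, 8]]
Verify stationarity: grad f(x*) = H x* + g = (0, 0).
Eigenvalues of H: 3.1716, 8.8284.
Both eigenvalues > 0, so H is positive definite -> x* is a strict local min.

min


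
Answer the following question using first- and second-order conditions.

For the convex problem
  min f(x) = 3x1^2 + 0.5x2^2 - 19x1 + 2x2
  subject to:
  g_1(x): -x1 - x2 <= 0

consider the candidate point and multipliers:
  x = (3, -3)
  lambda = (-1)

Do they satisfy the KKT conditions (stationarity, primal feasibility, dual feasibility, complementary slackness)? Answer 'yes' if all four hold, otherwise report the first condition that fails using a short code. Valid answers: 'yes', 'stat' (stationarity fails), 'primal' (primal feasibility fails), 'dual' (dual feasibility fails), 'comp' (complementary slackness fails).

Gradient of f: grad f(x) = Q x + c = (-1, -1)
Constraint values g_i(x) = a_i^T x - b_i:
  g_1((3, -3)) = 0
Stationarity residual: grad f(x) + sum_i lambda_i a_i = (0, 0)
  -> stationarity OK
Primal feasibility (all g_i <= 0): OK
Dual feasibility (all lambda_i >= 0): FAILS
Complementary slackness (lambda_i * g_i(x) = 0 for all i): OK

Verdict: the first failing condition is dual_feasibility -> dual.

dual


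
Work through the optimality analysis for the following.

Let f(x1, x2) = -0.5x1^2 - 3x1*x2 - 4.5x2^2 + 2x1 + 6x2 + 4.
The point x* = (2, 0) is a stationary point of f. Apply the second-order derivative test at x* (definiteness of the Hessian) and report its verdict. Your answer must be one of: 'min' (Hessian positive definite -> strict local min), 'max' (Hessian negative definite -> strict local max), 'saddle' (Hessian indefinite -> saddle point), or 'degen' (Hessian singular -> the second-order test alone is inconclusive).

Compute the Hessian H = grad^2 f:
  H = [[-1, -3], [-3, -9]]
Verify stationarity: grad f(x*) = H x* + g = (0, 0).
Eigenvalues of H: -10, 0.
H has a zero eigenvalue (singular; negative semidefinite but not definite), so H is neither positive definite, negative definite, nor indefinite. The second-order test alone is inconclusive -> degen.
(Indeed, f is constant along the null direction of H through x*, so x* is not a strict local extremum.)

degen


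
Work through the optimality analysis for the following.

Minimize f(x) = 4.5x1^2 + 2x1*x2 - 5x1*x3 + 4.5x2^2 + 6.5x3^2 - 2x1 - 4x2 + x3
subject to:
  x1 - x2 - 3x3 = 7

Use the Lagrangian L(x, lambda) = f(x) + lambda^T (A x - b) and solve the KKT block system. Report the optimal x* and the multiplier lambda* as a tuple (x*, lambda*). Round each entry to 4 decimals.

Form the Lagrangian:
  L(x, lambda) = (1/2) x^T Q x + c^T x + lambda^T (A x - b)
Stationarity (grad_x L = 0): Q x + c + A^T lambda = 0.
Primal feasibility: A x = b.

This gives the KKT block system:
  [ Q   A^T ] [ x     ]   [-c ]
  [ A    0  ] [ lambda ] = [ b ]

Solving the linear system:
  x*      = (0.2019, -0.5962, -2.0673)
  lambda* = (-8.9615)
  f(x*)   = 31.3221

x* = (0.2019, -0.5962, -2.0673), lambda* = (-8.9615)


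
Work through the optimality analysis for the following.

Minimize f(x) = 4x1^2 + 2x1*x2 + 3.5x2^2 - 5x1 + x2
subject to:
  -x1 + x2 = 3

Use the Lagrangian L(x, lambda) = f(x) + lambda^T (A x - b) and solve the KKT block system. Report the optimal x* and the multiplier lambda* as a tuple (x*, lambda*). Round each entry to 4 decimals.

Form the Lagrangian:
  L(x, lambda) = (1/2) x^T Q x + c^T x + lambda^T (A x - b)
Stationarity (grad_x L = 0): Q x + c + A^T lambda = 0.
Primal feasibility: A x = b.

This gives the KKT block system:
  [ Q   A^T ] [ x     ]   [-c ]
  [ A    0  ] [ lambda ] = [ b ]

Solving the linear system:
  x*      = (-1.2105, 1.7895)
  lambda* = (-11.1053)
  f(x*)   = 20.5789

x* = (-1.2105, 1.7895), lambda* = (-11.1053)


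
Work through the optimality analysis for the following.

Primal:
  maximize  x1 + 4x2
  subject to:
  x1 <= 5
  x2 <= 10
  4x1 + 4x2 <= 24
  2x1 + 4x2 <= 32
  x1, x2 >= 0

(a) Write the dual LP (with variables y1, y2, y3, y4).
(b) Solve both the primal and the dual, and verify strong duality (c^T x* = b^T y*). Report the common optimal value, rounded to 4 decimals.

The standard primal-dual pair for 'max c^T x s.t. A x <= b, x >= 0' is:
  Dual:  min b^T y  s.t.  A^T y >= c,  y >= 0.

So the dual LP is:
  minimize  5y1 + 10y2 + 24y3 + 32y4
  subject to:
    y1 + 4y3 + 2y4 >= 1
    y2 + 4y3 + 4y4 >= 4
    y1, y2, y3, y4 >= 0

Solving the primal: x* = (0, 6).
  primal value c^T x* = 24.
Solving the dual: y* = (0, 0, 1, 0).
  dual value b^T y* = 24.
Strong duality: c^T x* = b^T y*. Confirmed.

24


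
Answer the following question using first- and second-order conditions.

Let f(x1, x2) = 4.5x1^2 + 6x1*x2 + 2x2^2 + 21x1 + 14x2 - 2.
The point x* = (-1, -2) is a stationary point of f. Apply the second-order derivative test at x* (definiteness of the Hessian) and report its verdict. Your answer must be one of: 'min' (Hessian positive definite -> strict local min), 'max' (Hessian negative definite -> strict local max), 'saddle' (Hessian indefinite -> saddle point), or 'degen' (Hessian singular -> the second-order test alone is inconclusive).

Compute the Hessian H = grad^2 f:
  H = [[9, 6], [6, 4]]
Verify stationarity: grad f(x*) = H x* + g = (0, 0).
Eigenvalues of H: 0, 13.
H has a zero eigenvalue (singular; positive semidefinite but not definite), so H is neither positive definite, negative definite, nor indefinite. The second-order test alone is inconclusive -> degen.
(Indeed, f is constant along the null direction of H through x*, so x* is not a strict local extremum.)

degen


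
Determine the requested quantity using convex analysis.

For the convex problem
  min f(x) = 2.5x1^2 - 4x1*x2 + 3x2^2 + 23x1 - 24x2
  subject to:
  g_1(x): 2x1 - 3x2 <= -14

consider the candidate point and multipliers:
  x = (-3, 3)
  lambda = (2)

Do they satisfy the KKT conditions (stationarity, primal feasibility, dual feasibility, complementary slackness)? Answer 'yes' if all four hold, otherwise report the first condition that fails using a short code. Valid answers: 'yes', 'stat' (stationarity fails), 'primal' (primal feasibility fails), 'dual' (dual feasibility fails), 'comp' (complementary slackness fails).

Gradient of f: grad f(x) = Q x + c = (-4, 6)
Constraint values g_i(x) = a_i^T x - b_i:
  g_1((-3, 3)) = -1
Stationarity residual: grad f(x) + sum_i lambda_i a_i = (0, 0)
  -> stationarity OK
Primal feasibility (all g_i <= 0): OK
Dual feasibility (all lambda_i >= 0): OK
Complementary slackness (lambda_i * g_i(x) = 0 for all i): FAILS

Verdict: the first failing condition is complementary_slackness -> comp.

comp


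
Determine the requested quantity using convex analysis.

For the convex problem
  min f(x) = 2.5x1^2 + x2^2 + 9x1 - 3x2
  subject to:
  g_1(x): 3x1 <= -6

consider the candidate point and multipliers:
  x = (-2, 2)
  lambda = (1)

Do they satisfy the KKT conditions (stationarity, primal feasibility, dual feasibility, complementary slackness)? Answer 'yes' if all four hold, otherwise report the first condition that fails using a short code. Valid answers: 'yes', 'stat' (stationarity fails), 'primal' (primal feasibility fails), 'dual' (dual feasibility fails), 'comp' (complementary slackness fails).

Gradient of f: grad f(x) = Q x + c = (-1, 1)
Constraint values g_i(x) = a_i^T x - b_i:
  g_1((-2, 2)) = 0
Stationarity residual: grad f(x) + sum_i lambda_i a_i = (2, 1)
  -> stationarity FAILS
Primal feasibility (all g_i <= 0): OK
Dual feasibility (all lambda_i >= 0): OK
Complementary slackness (lambda_i * g_i(x) = 0 for all i): OK

Verdict: the first failing condition is stationarity -> stat.

stat


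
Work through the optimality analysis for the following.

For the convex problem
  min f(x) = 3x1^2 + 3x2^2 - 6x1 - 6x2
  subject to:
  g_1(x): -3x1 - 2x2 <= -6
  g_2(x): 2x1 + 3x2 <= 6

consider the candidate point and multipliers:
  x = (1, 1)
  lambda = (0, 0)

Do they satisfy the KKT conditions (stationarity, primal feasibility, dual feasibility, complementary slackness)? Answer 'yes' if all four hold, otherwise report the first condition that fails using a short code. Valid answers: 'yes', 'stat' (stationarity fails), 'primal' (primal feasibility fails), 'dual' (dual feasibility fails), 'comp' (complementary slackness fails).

Gradient of f: grad f(x) = Q x + c = (0, 0)
Constraint values g_i(x) = a_i^T x - b_i:
  g_1((1, 1)) = 1
  g_2((1, 1)) = -1
Stationarity residual: grad f(x) + sum_i lambda_i a_i = (0, 0)
  -> stationarity OK
Primal feasibility (all g_i <= 0): FAILS
Dual feasibility (all lambda_i >= 0): OK
Complementary slackness (lambda_i * g_i(x) = 0 for all i): OK

Verdict: the first failing condition is primal_feasibility -> primal.

primal


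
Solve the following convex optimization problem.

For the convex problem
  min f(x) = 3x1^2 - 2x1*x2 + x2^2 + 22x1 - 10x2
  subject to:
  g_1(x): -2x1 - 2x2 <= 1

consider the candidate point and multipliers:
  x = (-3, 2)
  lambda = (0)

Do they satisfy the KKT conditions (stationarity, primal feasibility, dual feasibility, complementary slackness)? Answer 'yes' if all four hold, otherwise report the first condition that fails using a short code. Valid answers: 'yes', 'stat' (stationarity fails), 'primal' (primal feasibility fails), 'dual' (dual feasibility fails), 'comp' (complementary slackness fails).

Gradient of f: grad f(x) = Q x + c = (0, 0)
Constraint values g_i(x) = a_i^T x - b_i:
  g_1((-3, 2)) = 1
Stationarity residual: grad f(x) + sum_i lambda_i a_i = (0, 0)
  -> stationarity OK
Primal feasibility (all g_i <= 0): FAILS
Dual feasibility (all lambda_i >= 0): OK
Complementary slackness (lambda_i * g_i(x) = 0 for all i): OK

Verdict: the first failing condition is primal_feasibility -> primal.

primal


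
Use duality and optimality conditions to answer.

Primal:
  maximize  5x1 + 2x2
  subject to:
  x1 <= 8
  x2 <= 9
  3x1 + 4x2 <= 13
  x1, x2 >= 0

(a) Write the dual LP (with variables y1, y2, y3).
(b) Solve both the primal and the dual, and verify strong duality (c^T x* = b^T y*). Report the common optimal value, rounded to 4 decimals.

The standard primal-dual pair for 'max c^T x s.t. A x <= b, x >= 0' is:
  Dual:  min b^T y  s.t.  A^T y >= c,  y >= 0.

So the dual LP is:
  minimize  8y1 + 9y2 + 13y3
  subject to:
    y1 + 3y3 >= 5
    y2 + 4y3 >= 2
    y1, y2, y3 >= 0

Solving the primal: x* = (4.3333, 0).
  primal value c^T x* = 21.6667.
Solving the dual: y* = (0, 0, 1.6667).
  dual value b^T y* = 21.6667.
Strong duality: c^T x* = b^T y*. Confirmed.

21.6667


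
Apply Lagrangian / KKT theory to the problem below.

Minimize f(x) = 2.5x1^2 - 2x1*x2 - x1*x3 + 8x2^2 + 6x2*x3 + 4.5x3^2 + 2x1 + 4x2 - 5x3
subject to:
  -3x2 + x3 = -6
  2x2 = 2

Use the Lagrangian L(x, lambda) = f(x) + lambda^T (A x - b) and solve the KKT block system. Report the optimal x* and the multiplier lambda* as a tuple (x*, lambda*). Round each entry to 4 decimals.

Form the Lagrangian:
  L(x, lambda) = (1/2) x^T Q x + c^T x + lambda^T (A x - b)
Stationarity (grad_x L = 0): Q x + c + A^T lambda = 0.
Primal feasibility: A x = b.

This gives the KKT block system:
  [ Q   A^T ] [ x     ]   [-c ]
  [ A    0  ] [ lambda ] = [ b ]

Solving the linear system:
  x*      = (-0.6, 1, -3)
  lambda* = (25.4, 36.5)
  f(x*)   = 48.6

x* = (-0.6, 1, -3), lambda* = (25.4, 36.5)


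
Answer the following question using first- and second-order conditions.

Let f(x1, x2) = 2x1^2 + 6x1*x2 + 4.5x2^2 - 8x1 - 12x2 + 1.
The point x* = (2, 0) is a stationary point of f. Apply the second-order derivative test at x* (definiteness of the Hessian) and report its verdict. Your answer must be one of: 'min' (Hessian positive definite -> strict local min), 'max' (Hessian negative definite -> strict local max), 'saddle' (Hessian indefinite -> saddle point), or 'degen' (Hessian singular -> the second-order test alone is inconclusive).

Compute the Hessian H = grad^2 f:
  H = [[4, 6], [6, 9]]
Verify stationarity: grad f(x*) = H x* + g = (0, 0).
Eigenvalues of H: 0, 13.
H has a zero eigenvalue (singular; positive semidefinite but not definite), so H is neither positive definite, negative definite, nor indefinite. The second-order test alone is inconclusive -> degen.
(Indeed, f is constant along the null direction of H through x*, so x* is not a strict local extremum.)

degen


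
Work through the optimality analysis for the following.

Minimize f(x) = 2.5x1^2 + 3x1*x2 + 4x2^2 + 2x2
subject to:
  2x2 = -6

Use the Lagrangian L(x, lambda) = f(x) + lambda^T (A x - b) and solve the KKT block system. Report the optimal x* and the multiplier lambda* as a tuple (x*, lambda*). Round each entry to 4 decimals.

Form the Lagrangian:
  L(x, lambda) = (1/2) x^T Q x + c^T x + lambda^T (A x - b)
Stationarity (grad_x L = 0): Q x + c + A^T lambda = 0.
Primal feasibility: A x = b.

This gives the KKT block system:
  [ Q   A^T ] [ x     ]   [-c ]
  [ A    0  ] [ lambda ] = [ b ]

Solving the linear system:
  x*      = (1.8, -3)
  lambda* = (8.3)
  f(x*)   = 21.9

x* = (1.8, -3), lambda* = (8.3)


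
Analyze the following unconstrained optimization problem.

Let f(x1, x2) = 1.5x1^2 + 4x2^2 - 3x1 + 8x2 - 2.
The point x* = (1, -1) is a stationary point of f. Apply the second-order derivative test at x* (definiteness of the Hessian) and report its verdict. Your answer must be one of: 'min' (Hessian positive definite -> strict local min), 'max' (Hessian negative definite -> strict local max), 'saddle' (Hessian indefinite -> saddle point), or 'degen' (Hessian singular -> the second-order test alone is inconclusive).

Compute the Hessian H = grad^2 f:
  H = [[3, 0], [0, 8]]
Verify stationarity: grad f(x*) = H x* + g = (0, 0).
Eigenvalues of H: 3, 8.
Both eigenvalues > 0, so H is positive definite -> x* is a strict local min.

min


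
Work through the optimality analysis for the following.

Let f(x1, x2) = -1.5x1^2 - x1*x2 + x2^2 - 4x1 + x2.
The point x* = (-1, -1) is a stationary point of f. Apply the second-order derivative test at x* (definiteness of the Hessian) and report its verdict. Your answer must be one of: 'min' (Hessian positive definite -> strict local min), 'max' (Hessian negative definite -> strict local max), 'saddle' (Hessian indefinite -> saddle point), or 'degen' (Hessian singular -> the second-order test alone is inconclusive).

Compute the Hessian H = grad^2 f:
  H = [[-3, -1], [-1, 2]]
Verify stationarity: grad f(x*) = H x* + g = (0, 0).
Eigenvalues of H: -3.1926, 2.1926.
Eigenvalues have mixed signs, so H is indefinite -> x* is a saddle point.

saddle


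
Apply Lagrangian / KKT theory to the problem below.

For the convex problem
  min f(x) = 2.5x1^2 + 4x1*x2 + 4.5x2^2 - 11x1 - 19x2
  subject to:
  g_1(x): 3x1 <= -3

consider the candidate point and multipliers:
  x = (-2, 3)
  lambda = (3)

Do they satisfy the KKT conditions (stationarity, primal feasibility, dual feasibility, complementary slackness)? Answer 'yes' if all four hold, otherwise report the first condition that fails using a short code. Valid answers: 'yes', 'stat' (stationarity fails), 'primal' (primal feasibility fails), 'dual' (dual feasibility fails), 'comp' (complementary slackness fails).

Gradient of f: grad f(x) = Q x + c = (-9, 0)
Constraint values g_i(x) = a_i^T x - b_i:
  g_1((-2, 3)) = -3
Stationarity residual: grad f(x) + sum_i lambda_i a_i = (0, 0)
  -> stationarity OK
Primal feasibility (all g_i <= 0): OK
Dual feasibility (all lambda_i >= 0): OK
Complementary slackness (lambda_i * g_i(x) = 0 for all i): FAILS

Verdict: the first failing condition is complementary_slackness -> comp.

comp


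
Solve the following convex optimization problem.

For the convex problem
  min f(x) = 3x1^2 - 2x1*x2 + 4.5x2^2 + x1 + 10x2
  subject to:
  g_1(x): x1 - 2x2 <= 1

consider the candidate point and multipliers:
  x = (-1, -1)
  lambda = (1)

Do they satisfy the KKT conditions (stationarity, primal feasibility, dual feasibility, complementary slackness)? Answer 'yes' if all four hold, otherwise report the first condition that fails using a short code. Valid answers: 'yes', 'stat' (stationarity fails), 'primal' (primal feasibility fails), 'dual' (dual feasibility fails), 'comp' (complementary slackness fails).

Gradient of f: grad f(x) = Q x + c = (-3, 3)
Constraint values g_i(x) = a_i^T x - b_i:
  g_1((-1, -1)) = 0
Stationarity residual: grad f(x) + sum_i lambda_i a_i = (-2, 1)
  -> stationarity FAILS
Primal feasibility (all g_i <= 0): OK
Dual feasibility (all lambda_i >= 0): OK
Complementary slackness (lambda_i * g_i(x) = 0 for all i): OK

Verdict: the first failing condition is stationarity -> stat.

stat


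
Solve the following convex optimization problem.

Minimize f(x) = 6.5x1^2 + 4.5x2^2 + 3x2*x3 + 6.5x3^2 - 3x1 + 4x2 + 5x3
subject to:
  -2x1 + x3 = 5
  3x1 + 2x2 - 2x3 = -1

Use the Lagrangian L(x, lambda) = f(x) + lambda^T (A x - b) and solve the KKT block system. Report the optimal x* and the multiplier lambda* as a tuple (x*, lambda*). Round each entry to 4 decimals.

Form the Lagrangian:
  L(x, lambda) = (1/2) x^T Q x + c^T x + lambda^T (A x - b)
Stationarity (grad_x L = 0): Q x + c + A^T lambda = 0.
Primal feasibility: A x = b.

This gives the KKT block system:
  [ Q   A^T ] [ x     ]   [-c ]
  [ A    0  ] [ lambda ] = [ b ]

Solving the linear system:
  x*      = (-2.6451, 3.1775, -0.2901)
  lambda* = (-42.4881, -15.8635)
  f(x*)   = 107.8857

x* = (-2.6451, 3.1775, -0.2901), lambda* = (-42.4881, -15.8635)


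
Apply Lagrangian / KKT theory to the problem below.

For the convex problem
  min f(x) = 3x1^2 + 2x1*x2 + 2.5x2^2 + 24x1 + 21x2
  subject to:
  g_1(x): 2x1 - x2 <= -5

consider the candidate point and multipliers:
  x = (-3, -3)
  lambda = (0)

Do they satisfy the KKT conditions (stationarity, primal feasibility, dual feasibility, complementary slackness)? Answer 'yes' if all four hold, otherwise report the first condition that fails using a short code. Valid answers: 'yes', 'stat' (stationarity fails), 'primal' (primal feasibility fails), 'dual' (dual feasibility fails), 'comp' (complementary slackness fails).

Gradient of f: grad f(x) = Q x + c = (0, 0)
Constraint values g_i(x) = a_i^T x - b_i:
  g_1((-3, -3)) = 2
Stationarity residual: grad f(x) + sum_i lambda_i a_i = (0, 0)
  -> stationarity OK
Primal feasibility (all g_i <= 0): FAILS
Dual feasibility (all lambda_i >= 0): OK
Complementary slackness (lambda_i * g_i(x) = 0 for all i): OK

Verdict: the first failing condition is primal_feasibility -> primal.

primal
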